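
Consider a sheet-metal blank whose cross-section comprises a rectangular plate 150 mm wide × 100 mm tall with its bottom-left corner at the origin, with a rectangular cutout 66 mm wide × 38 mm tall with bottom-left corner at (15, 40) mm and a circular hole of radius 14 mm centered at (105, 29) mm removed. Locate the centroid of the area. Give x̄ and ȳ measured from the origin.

plate: A = 150 × 100 = 15000.00, centroid at (75.00, 50.00).
hole 1: A = −(66 × 38) = -2508.00, centroid at (48.00, 59.00).
hole 2: A = −π·14² = -615.75, centroid at (105.00, 29.00).
ΣA = 11876.25 mm²
ΣAx̄ = (15000.00)(75.00) + (-2508.00)(48.00) + (-615.75)(105.00) = 939962.02 mm³
ΣAȳ = (15000.00)(50.00) + (-2508.00)(59.00) + (-615.75)(29.00) = 584171.19 mm³
x̄ = 939962.02 / 11876.25 = 79.15 mm
ȳ = 584171.19 / 11876.25 = 49.19 mm

x̄ = 79.15 mm, ȳ = 49.19 mm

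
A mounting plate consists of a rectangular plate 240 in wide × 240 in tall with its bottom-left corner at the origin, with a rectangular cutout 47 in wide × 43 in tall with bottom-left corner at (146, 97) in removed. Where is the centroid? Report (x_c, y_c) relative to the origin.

plate: A = 240 × 240 = 57600.00, centroid at (120.00, 120.00).
hole: A = −(47 × 43) = -2021.00, centroid at (169.50, 118.50).
ΣA = 55579.00 in², ΣAx_c = 6569440.50 in³, ΣAy_c = 6672511.50 in³.
x_c = 6569440.50/55579.00 = 118.20 in; y_c = 6672511.50/55579.00 = 120.05 in.

x_c = 118.20 in, y_c = 120.05 in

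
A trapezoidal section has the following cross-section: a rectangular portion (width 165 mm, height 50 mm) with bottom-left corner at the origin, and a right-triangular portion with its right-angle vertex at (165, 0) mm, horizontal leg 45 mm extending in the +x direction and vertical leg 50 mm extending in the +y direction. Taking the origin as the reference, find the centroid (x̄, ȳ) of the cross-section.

rectangular portion: A = 165 × 50 = 8250.00, centroid at (82.50, 25.00).
triangular portion: A = ½·45·50 = 1125.00, centroid at (180.00, 16.67).
ΣA = 9375.00 mm², ΣAx̄ = 883125.00 mm³, ΣAȳ = 225000.00 mm³.
x̄ = 883125.00/9375.00 = 94.20 mm; ȳ = 225000.00/9375.00 = 24.00 mm.

x̄ = 94.20 mm, ȳ = 24.00 mm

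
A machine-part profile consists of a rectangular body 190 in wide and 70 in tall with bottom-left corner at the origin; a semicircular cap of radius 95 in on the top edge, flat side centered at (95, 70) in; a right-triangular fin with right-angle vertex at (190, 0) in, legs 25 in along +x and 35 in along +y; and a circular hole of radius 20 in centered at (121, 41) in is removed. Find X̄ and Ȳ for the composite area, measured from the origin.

X̄ = 95.47 in, Ȳ = 74.39 in

Part | A | x̄ᵢ | ȳᵢ | A·x̄ᵢ | A·ȳᵢ
rectangular body | 13300.00 | 95.00 | 35.00 | 1263500.00 | 465500.00
semicircular top | 14176.44 | 95.00 | 110.32 | 1346761.50 | 1563933.91
triangular fin | 437.50 | 198.33 | 11.67 | 86770.83 | 5104.17
hole | -1256.64 | 121.00 | 41.00 | -152053.08 | -51522.12
Σ | 26657.30 |  |  | 2544979.25 | 1983015.96
X̄ = 2544979.25 / 26657.30 = 95.47 in
Ȳ = 1983015.96 / 26657.30 = 74.39 in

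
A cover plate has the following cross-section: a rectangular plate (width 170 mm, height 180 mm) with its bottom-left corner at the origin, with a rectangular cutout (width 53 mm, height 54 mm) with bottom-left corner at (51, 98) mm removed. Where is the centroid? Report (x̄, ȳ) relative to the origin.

plate: A = 170 × 180 = 30600.00, centroid at (85.00, 90.00).
hole: A = −(53 × 54) = -2862.00, centroid at (77.50, 125.00).
ΣA = 27738.00 mm²
ΣAx̄ = (30600.00)(85.00) + (-2862.00)(77.50) = 2379195.00 mm³
ΣAȳ = (30600.00)(90.00) + (-2862.00)(125.00) = 2396250.00 mm³
x̄ = 2379195.00 / 27738.00 = 85.77 mm
ȳ = 2396250.00 / 27738.00 = 86.39 mm

x̄ = 85.77 mm, ȳ = 86.39 mm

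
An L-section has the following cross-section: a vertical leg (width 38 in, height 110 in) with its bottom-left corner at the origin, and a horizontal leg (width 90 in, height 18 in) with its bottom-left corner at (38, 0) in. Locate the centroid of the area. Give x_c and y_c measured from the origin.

Part | A | x̄ᵢ | ȳᵢ | A·x̄ᵢ | A·ȳᵢ
vertical leg | 4180.00 | 19.00 | 55.00 | 79420.00 | 229900.00
horizontal leg | 1620.00 | 83.00 | 9.00 | 134460.00 | 14580.00
Σ | 5800.00 |  |  | 213880.00 | 244480.00
x_c = 213880.00 / 5800.00 = 36.88 in
y_c = 244480.00 / 5800.00 = 42.15 in

x_c = 36.88 in, y_c = 42.15 in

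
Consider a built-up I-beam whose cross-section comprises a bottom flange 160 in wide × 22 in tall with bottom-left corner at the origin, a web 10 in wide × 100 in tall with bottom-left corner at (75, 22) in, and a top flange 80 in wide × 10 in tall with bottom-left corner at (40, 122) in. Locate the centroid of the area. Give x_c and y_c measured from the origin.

x_c = 80.00 in, y_c = 39.91 in

bottom flange: A = 160 × 22 = 3520.00, centroid at (80.00, 11.00).
web: A = 10 × 100 = 1000.00, centroid at (80.00, 72.00).
top flange: A = 80 × 10 = 800.00, centroid at (80.00, 127.00).
ΣA = 5320.00 in²
ΣAx_c = (3520.00)(80.00) + (1000.00)(80.00) + (800.00)(80.00) = 425600.00 in³
ΣAy_c = (3520.00)(11.00) + (1000.00)(72.00) + (800.00)(127.00) = 212320.00 in³
x_c = 425600.00 / 5320.00 = 80.00 in
y_c = 212320.00 / 5320.00 = 39.91 in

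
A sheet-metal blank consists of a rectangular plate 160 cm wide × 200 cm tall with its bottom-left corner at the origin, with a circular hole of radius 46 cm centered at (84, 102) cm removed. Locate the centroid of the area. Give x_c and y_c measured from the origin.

Part | A | x̄ᵢ | ȳᵢ | A·x̄ᵢ | A·ȳᵢ
plate | 32000.00 | 80.00 | 100.00 | 2560000.00 | 3200000.00
hole | -6647.61 | 84.00 | 102.00 | -558399.24 | -678056.23
Σ | 25352.39 |  |  | 2001600.76 | 2521943.77
x_c = 2001600.76 / 25352.39 = 78.95 cm
y_c = 2521943.77 / 25352.39 = 99.48 cm

x_c = 78.95 cm, y_c = 99.48 cm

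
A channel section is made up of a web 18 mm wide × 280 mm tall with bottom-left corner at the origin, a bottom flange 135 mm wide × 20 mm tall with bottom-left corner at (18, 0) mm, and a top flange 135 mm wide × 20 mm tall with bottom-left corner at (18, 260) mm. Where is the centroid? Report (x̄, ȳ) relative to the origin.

web: A = 18 × 280 = 5040.00, centroid at (9.00, 140.00).
bottom flange: A = 135 × 20 = 2700.00, centroid at (85.50, 10.00).
top flange: A = 135 × 20 = 2700.00, centroid at (85.50, 270.00).
ΣA = 10440.00 mm², ΣAx̄ = 507060.00 mm³, ΣAȳ = 1461600.00 mm³.
x̄ = 507060.00/10440.00 = 48.57 mm; ȳ = 1461600.00/10440.00 = 140.00 mm.

x̄ = 48.57 mm, ȳ = 140.00 mm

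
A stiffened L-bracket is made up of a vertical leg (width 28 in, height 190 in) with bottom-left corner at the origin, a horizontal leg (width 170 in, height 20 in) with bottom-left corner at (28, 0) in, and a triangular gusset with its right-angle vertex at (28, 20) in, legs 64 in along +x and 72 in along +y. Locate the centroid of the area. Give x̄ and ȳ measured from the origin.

x̄ = 51.92 in, ȳ = 58.13 in

vertical leg: A = 28 × 190 = 5320.00, centroid at (14.00, 95.00).
horizontal leg: A = 170 × 20 = 3400.00, centroid at (113.00, 10.00).
gusset: A = ½·64·72 = 2304.00, centroid at (49.33, 44.00).
ΣA = 11024.00 in², ΣAx̄ = 572344.00 in³, ΣAȳ = 640776.00 in³.
x̄ = 572344.00/11024.00 = 51.92 in; ȳ = 640776.00/11024.00 = 58.13 in.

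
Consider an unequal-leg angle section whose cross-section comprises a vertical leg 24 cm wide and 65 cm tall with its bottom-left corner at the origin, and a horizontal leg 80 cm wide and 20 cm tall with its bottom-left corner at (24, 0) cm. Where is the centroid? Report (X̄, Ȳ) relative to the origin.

X̄ = 38.33 cm, Ȳ = 21.11 cm

vertical leg: A = 24 × 65 = 1560.00, centroid at (12.00, 32.50).
horizontal leg: A = 80 × 20 = 1600.00, centroid at (64.00, 10.00).
ΣA = 3160.00 cm², ΣAX̄ = 121120.00 cm³, ΣAȲ = 66700.00 cm³.
X̄ = 121120.00/3160.00 = 38.33 cm; Ȳ = 66700.00/3160.00 = 21.11 cm.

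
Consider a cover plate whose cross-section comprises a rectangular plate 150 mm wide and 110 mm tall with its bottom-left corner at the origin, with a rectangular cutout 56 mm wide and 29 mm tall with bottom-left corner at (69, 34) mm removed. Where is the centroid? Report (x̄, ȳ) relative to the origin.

Part | A | x̄ᵢ | ȳᵢ | A·x̄ᵢ | A·ȳᵢ
plate | 16500.00 | 75.00 | 55.00 | 1237500.00 | 907500.00
hole | -1624.00 | 97.00 | 48.50 | -157528.00 | -78764.00
Σ | 14876.00 |  |  | 1079972.00 | 828736.00
x̄ = 1079972.00 / 14876.00 = 72.60 mm
ȳ = 828736.00 / 14876.00 = 55.71 mm

x̄ = 72.60 mm, ȳ = 55.71 mm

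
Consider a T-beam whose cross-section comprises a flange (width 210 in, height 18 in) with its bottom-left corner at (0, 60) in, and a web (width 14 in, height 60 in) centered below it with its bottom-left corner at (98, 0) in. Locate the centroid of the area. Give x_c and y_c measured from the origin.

web: A = 14 × 60 = 840.00, centroid at (105.00, 30.00).
flange: A = 210 × 18 = 3780.00, centroid at (105.00, 69.00).
ΣA = 4620.00 in², ΣAx_c = 485100.00 in³, ΣAy_c = 286020.00 in³.
x_c = 485100.00/4620.00 = 105.00 in; y_c = 286020.00/4620.00 = 61.91 in.

x_c = 105.00 in, y_c = 61.91 in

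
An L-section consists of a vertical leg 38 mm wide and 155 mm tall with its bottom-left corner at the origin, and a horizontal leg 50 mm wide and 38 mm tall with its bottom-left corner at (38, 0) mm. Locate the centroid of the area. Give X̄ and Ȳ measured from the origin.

X̄ = 29.73 mm, Ȳ = 63.23 mm

Part | A | x̄ᵢ | ȳᵢ | A·x̄ᵢ | A·ȳᵢ
vertical leg | 5890.00 | 19.00 | 77.50 | 111910.00 | 456475.00
horizontal leg | 1900.00 | 63.00 | 19.00 | 119700.00 | 36100.00
Σ | 7790.00 |  |  | 231610.00 | 492575.00
X̄ = 231610.00 / 7790.00 = 29.73 mm
Ȳ = 492575.00 / 7790.00 = 63.23 mm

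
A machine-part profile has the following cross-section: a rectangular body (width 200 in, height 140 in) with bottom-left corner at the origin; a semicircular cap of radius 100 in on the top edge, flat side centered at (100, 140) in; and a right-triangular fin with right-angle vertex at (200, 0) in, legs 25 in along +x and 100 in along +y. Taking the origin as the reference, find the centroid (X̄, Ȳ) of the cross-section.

Part | A | x̄ᵢ | ȳᵢ | A·x̄ᵢ | A·ȳᵢ
rectangular body | 28000.00 | 100.00 | 70.00 | 2800000.00 | 1960000.00
semicircular top | 15707.96 | 100.00 | 182.44 | 1570796.33 | 2865781.52
triangular fin | 1250.00 | 208.33 | 33.33 | 260416.67 | 41666.67
Σ | 44957.96 |  |  | 4631212.99 | 4867448.19
X̄ = 4631212.99 / 44957.96 = 103.01 in
Ȳ = 4867448.19 / 44957.96 = 108.27 in

X̄ = 103.01 in, Ȳ = 108.27 in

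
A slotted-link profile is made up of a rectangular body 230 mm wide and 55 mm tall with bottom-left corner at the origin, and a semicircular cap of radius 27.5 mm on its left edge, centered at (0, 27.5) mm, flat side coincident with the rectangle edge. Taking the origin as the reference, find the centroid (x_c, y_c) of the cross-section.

x_c = 104.13 mm, y_c = 27.50 mm

Part | A | x̄ᵢ | ȳᵢ | A·x̄ᵢ | A·ȳᵢ
rectangular body | 12650.00 | 115.00 | 27.50 | 1454750.00 | 347875.00
semicircular end | 1187.91 | -11.67 | 27.50 | -13864.58 | 32667.65
Σ | 13837.91 |  |  | 1440885.42 | 380542.65
x_c = 1440885.42 / 13837.91 = 104.13 mm
y_c = 380542.65 / 13837.91 = 27.50 mm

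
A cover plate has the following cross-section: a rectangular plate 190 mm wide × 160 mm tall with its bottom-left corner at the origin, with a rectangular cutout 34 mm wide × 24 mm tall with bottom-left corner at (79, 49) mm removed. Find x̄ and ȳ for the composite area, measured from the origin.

x̄ = 94.97 mm, ȳ = 80.52 mm

plate: A = 190 × 160 = 30400.00, centroid at (95.00, 80.00).
hole: A = −(34 × 24) = -816.00, centroid at (96.00, 61.00).
ΣA = 29584.00 mm²
ΣAx̄ = (30400.00)(95.00) + (-816.00)(96.00) = 2809664.00 mm³
ΣAȳ = (30400.00)(80.00) + (-816.00)(61.00) = 2382224.00 mm³
x̄ = 2809664.00 / 29584.00 = 94.97 mm
ȳ = 2382224.00 / 29584.00 = 80.52 mm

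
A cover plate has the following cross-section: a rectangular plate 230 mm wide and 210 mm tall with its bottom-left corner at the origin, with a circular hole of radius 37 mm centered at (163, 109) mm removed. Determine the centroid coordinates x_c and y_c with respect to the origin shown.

plate: A = 230 × 210 = 48300.00, centroid at (115.00, 105.00).
hole: A = −π·37² = -4300.84, centroid at (163.00, 109.00).
ΣA = 43999.16 mm², ΣAx_c = 4853463.02 mm³, ΣAy_c = 4602708.40 mm³.
x_c = 4853463.02/43999.16 = 110.31 mm; y_c = 4602708.40/43999.16 = 104.61 mm.

x_c = 110.31 mm, y_c = 104.61 mm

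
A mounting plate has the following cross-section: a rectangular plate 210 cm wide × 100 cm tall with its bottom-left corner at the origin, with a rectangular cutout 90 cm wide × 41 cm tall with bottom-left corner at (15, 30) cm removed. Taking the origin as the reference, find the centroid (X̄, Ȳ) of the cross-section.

Part | A | x̄ᵢ | ȳᵢ | A·x̄ᵢ | A·ȳᵢ
plate | 21000.00 | 105.00 | 50.00 | 2205000.00 | 1050000.00
hole | -3690.00 | 60.00 | 50.50 | -221400.00 | -186345.00
Σ | 17310.00 |  |  | 1983600.00 | 863655.00
X̄ = 1983600.00 / 17310.00 = 114.59 cm
Ȳ = 863655.00 / 17310.00 = 49.89 cm

X̄ = 114.59 cm, Ȳ = 49.89 cm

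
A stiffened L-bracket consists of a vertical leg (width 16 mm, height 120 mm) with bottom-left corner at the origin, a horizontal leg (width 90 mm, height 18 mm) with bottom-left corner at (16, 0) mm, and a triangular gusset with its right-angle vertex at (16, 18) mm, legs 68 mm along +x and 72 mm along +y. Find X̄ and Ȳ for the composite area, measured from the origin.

X̄ = 34.88 mm, Ȳ = 38.84 mm

vertical leg: A = 16 × 120 = 1920.00, centroid at (8.00, 60.00).
horizontal leg: A = 90 × 18 = 1620.00, centroid at (61.00, 9.00).
gusset: A = ½·68·72 = 2448.00, centroid at (38.67, 42.00).
ΣA = 5988.00 mm², ΣAX̄ = 208836.00 mm³, ΣAȲ = 232596.00 mm³.
X̄ = 208836.00/5988.00 = 34.88 mm; Ȳ = 232596.00/5988.00 = 38.84 mm.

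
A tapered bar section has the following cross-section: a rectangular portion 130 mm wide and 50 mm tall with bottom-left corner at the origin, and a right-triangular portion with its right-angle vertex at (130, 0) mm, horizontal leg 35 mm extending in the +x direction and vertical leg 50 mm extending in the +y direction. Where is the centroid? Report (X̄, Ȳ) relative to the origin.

rectangular portion: A = 130 × 50 = 6500.00, centroid at (65.00, 25.00).
triangular portion: A = ½·35·50 = 875.00, centroid at (141.67, 16.67).
ΣA = 7375.00 mm², ΣAX̄ = 546458.33 mm³, ΣAȲ = 177083.33 mm³.
X̄ = 546458.33/7375.00 = 74.10 mm; Ȳ = 177083.33/7375.00 = 24.01 mm.

X̄ = 74.10 mm, Ȳ = 24.01 mm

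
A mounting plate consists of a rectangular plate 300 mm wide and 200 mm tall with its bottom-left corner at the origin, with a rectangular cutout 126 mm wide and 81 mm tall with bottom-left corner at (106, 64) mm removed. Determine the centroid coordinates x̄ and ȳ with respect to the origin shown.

plate: A = 300 × 200 = 60000.00, centroid at (150.00, 100.00).
hole: A = −(126 × 81) = -10206.00, centroid at (169.00, 104.50).
ΣA = 49794.00 mm²
ΣAx̄ = (60000.00)(150.00) + (-10206.00)(169.00) = 7275186.00 mm³
ΣAȳ = (60000.00)(100.00) + (-10206.00)(104.50) = 4933473.00 mm³
x̄ = 7275186.00 / 49794.00 = 146.11 mm
ȳ = 4933473.00 / 49794.00 = 99.08 mm

x̄ = 146.11 mm, ȳ = 99.08 mm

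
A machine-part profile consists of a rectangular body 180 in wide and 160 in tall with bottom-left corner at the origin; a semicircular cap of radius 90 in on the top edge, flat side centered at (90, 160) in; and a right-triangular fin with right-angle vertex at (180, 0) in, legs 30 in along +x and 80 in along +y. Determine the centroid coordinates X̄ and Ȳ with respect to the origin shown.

rectangular body: A = 180 × 160 = 28800.00, centroid at (90.00, 80.00).
semicircular top: A = ½π·90² = 12723.45, centroid at (90.00, 198.20).
triangular fin: A = ½·30·80 = 1200.00, centroid at (190.00, 26.67).
ΣA = 42723.45 in², ΣAX̄ = 3965110.52 in³, ΣAȲ = 4857752.04 in³.
X̄ = 3965110.52/42723.45 = 92.81 in; Ȳ = 4857752.04/42723.45 = 113.70 in.

X̄ = 92.81 in, Ȳ = 113.70 in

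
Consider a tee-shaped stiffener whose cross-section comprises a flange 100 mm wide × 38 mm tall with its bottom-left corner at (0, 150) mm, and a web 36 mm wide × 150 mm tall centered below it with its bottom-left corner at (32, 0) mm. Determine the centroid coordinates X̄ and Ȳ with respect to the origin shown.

web: A = 36 × 150 = 5400.00, centroid at (50.00, 75.00).
flange: A = 100 × 38 = 3800.00, centroid at (50.00, 169.00).
ΣA = 9200.00 mm², ΣAX̄ = 460000.00 mm³, ΣAȲ = 1047200.00 mm³.
X̄ = 460000.00/9200.00 = 50.00 mm; Ȳ = 1047200.00/9200.00 = 113.83 mm.

X̄ = 50.00 mm, Ȳ = 113.83 mm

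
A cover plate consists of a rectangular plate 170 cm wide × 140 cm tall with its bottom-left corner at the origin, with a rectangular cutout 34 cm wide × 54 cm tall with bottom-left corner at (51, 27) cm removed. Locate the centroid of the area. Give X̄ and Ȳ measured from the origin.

X̄ = 86.42 cm, Ȳ = 71.34 cm

Part | A | x̄ᵢ | ȳᵢ | A·x̄ᵢ | A·ȳᵢ
plate | 23800.00 | 85.00 | 70.00 | 2023000.00 | 1666000.00
hole | -1836.00 | 68.00 | 54.00 | -124848.00 | -99144.00
Σ | 21964.00 |  |  | 1898152.00 | 1566856.00
X̄ = 1898152.00 / 21964.00 = 86.42 cm
Ȳ = 1566856.00 / 21964.00 = 71.34 cm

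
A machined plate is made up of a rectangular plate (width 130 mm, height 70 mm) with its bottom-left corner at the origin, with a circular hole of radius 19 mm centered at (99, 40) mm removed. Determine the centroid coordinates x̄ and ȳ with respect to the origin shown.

Part | A | x̄ᵢ | ȳᵢ | A·x̄ᵢ | A·ȳᵢ
plate | 9100.00 | 65.00 | 35.00 | 591500.00 | 318500.00
hole | -1134.11 | 99.00 | 40.00 | -112277.38 | -45364.60
Σ | 7965.89 |  |  | 479222.62 | 273135.40
x̄ = 479222.62 / 7965.89 = 60.16 mm
ȳ = 273135.40 / 7965.89 = 34.29 mm

x̄ = 60.16 mm, ȳ = 34.29 mm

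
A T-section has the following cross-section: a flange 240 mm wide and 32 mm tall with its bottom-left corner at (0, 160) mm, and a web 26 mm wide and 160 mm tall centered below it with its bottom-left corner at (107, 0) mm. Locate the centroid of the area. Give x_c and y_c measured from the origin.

x_c = 120.00 mm, y_c = 142.27 mm

Part | A | x̄ᵢ | ȳᵢ | A·x̄ᵢ | A·ȳᵢ
web | 4160.00 | 120.00 | 80.00 | 499200.00 | 332800.00
flange | 7680.00 | 120.00 | 176.00 | 921600.00 | 1351680.00
Σ | 11840.00 |  |  | 1420800.00 | 1684480.00
x_c = 1420800.00 / 11840.00 = 120.00 mm
y_c = 1684480.00 / 11840.00 = 142.27 mm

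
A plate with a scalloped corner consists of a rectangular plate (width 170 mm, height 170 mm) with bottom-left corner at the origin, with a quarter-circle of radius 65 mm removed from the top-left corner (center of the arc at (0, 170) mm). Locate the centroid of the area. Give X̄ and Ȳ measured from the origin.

X̄ = 92.45 mm, Ȳ = 77.55 mm

plate: A = 170 × 170 = 28900.00, centroid at (85.00, 85.00).
removed quarter-circle: A = −¼π·65² = -3318.31, centroid at (27.59, 142.41).
ΣA = 25581.69 mm², ΣAX̄ = 2364958.33 mm³, ΣAȲ = 1983929.44 mm³.
X̄ = 2364958.33/25581.69 = 92.45 mm; Ȳ = 1983929.44/25581.69 = 77.55 mm.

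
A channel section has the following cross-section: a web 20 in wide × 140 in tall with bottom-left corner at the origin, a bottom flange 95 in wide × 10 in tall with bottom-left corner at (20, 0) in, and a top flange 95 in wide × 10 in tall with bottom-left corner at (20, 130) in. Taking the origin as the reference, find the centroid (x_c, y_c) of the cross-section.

x_c = 33.24 in, y_c = 70.00 in

web: A = 20 × 140 = 2800.00, centroid at (10.00, 70.00).
bottom flange: A = 95 × 10 = 950.00, centroid at (67.50, 5.00).
top flange: A = 95 × 10 = 950.00, centroid at (67.50, 135.00).
ΣA = 4700.00 in²
ΣAx_c = (2800.00)(10.00) + (950.00)(67.50) + (950.00)(67.50) = 156250.00 in³
ΣAy_c = (2800.00)(70.00) + (950.00)(5.00) + (950.00)(135.00) = 329000.00 in³
x_c = 156250.00 / 4700.00 = 33.24 in
y_c = 329000.00 / 4700.00 = 70.00 in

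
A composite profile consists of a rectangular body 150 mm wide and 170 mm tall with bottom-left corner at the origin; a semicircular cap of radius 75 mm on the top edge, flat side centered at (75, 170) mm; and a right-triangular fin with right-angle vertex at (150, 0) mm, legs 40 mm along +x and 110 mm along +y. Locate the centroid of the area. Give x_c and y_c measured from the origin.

x_c = 80.32 mm, y_c = 110.34 mm

rectangular body: A = 150 × 170 = 25500.00, centroid at (75.00, 85.00).
semicircular top: A = ½π·75² = 8835.73, centroid at (75.00, 201.83).
triangular fin: A = ½·40·110 = 2200.00, centroid at (163.33, 36.67).
ΣA = 36535.73 mm², ΣAx_c = 2934513.03 mm³, ΣAy_c = 4031490.65 mm³.
x_c = 2934513.03/36535.73 = 80.32 mm; y_c = 4031490.65/36535.73 = 110.34 mm.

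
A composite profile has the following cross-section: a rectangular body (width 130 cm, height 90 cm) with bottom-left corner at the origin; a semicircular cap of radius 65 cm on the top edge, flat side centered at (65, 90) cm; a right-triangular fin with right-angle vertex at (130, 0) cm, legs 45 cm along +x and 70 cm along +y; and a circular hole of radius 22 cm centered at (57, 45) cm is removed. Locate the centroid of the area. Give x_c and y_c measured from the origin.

x_c = 72.51 cm, y_c = 69.34 cm

rectangular body: A = 130 × 90 = 11700.00, centroid at (65.00, 45.00).
semicircular top: A = ½π·65² = 6636.61, centroid at (65.00, 117.59).
triangular fin: A = ½·45·70 = 1575.00, centroid at (145.00, 23.33).
hole: A = −π·22² = -1520.53, centroid at (57.00, 45.00).
ΣA = 18391.08 cm²
ΣAx_c = (11700.00)(65.00) + (6636.61)(65.00) + (1575.00)(145.00) + (-1520.53)(57.00) = 1333584.68 cm³
ΣAy_c = (11700.00)(45.00) + (6636.61)(117.59) + (1575.00)(23.33) + (-1520.53)(45.00) = 1275204.75 cm³
x_c = 1333584.68 / 18391.08 = 72.51 cm
y_c = 1275204.75 / 18391.08 = 69.34 cm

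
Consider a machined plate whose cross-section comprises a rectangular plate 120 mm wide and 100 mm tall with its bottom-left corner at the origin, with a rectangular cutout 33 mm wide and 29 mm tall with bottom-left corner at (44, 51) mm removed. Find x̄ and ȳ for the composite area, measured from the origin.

plate: A = 120 × 100 = 12000.00, centroid at (60.00, 50.00).
hole: A = −(33 × 29) = -957.00, centroid at (60.50, 65.50).
ΣA = 11043.00 mm², ΣAx̄ = 662101.50 mm³, ΣAȳ = 537316.50 mm³.
x̄ = 662101.50/11043.00 = 59.96 mm; ȳ = 537316.50/11043.00 = 48.66 mm.

x̄ = 59.96 mm, ȳ = 48.66 mm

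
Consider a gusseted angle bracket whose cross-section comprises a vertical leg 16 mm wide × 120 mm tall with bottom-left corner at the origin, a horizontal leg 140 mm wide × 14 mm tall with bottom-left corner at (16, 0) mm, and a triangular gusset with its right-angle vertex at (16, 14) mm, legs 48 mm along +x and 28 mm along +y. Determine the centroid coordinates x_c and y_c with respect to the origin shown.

vertical leg: A = 16 × 120 = 1920.00, centroid at (8.00, 60.00).
horizontal leg: A = 140 × 14 = 1960.00, centroid at (86.00, 7.00).
gusset: A = ½·48·28 = 672.00, centroid at (32.00, 23.33).
ΣA = 4552.00 mm², ΣAx_c = 205424.00 mm³, ΣAy_c = 144600.00 mm³.
x_c = 205424.00/4552.00 = 45.13 mm; y_c = 144600.00/4552.00 = 31.77 mm.

x_c = 45.13 mm, y_c = 31.77 mm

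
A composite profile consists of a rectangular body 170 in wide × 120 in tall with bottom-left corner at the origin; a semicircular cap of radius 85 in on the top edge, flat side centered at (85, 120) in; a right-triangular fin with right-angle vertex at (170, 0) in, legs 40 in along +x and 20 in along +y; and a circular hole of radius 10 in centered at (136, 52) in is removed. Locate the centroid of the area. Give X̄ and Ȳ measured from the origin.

Part | A | x̄ᵢ | ȳᵢ | A·x̄ᵢ | A·ȳᵢ
rectangular body | 20400.00 | 85.00 | 60.00 | 1734000.00 | 1224000.00
semicircular top | 11349.00 | 85.00 | 156.08 | 964665.29 | 1771297.08
triangular fin | 400.00 | 183.33 | 6.67 | 73333.33 | 2666.67
hole | -314.16 | 136.00 | 52.00 | -42725.66 | -16336.28
Σ | 31834.84 |  |  | 2729272.97 | 2981627.47
X̄ = 2729272.97 / 31834.84 = 85.73 in
Ȳ = 2981627.47 / 31834.84 = 93.66 in

X̄ = 85.73 in, Ȳ = 93.66 in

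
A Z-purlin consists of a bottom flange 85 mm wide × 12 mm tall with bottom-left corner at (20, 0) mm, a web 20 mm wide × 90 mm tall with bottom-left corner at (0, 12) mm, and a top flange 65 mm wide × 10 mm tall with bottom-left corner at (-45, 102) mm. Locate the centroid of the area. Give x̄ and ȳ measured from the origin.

bottom flange: A = 85 × 12 = 1020.00, centroid at (62.50, 6.00).
web: A = 20 × 90 = 1800.00, centroid at (10.00, 57.00).
top flange: A = 65 × 10 = 650.00, centroid at (-12.50, 107.00).
ΣA = 3470.00 mm², ΣAx̄ = 73625.00 mm³, ΣAȳ = 178270.00 mm³.
x̄ = 73625.00/3470.00 = 21.22 mm; ȳ = 178270.00/3470.00 = 51.37 mm.

x̄ = 21.22 mm, ȳ = 51.37 mm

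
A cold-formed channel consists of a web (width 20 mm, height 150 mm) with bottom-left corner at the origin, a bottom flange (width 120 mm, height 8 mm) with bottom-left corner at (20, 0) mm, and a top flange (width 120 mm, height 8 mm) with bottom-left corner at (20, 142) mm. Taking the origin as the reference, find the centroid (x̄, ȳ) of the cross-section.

web: A = 20 × 150 = 3000.00, centroid at (10.00, 75.00).
bottom flange: A = 120 × 8 = 960.00, centroid at (80.00, 4.00).
top flange: A = 120 × 8 = 960.00, centroid at (80.00, 146.00).
ΣA = 4920.00 mm², ΣAx̄ = 183600.00 mm³, ΣAȳ = 369000.00 mm³.
x̄ = 183600.00/4920.00 = 37.32 mm; ȳ = 369000.00/4920.00 = 75.00 mm.

x̄ = 37.32 mm, ȳ = 75.00 mm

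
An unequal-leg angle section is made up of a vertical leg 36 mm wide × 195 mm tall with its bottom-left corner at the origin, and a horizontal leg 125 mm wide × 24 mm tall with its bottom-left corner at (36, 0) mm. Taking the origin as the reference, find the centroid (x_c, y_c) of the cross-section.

vertical leg: A = 36 × 195 = 7020.00, centroid at (18.00, 97.50).
horizontal leg: A = 125 × 24 = 3000.00, centroid at (98.50, 12.00).
ΣA = 10020.00 mm²
ΣAx_c = (7020.00)(18.00) + (3000.00)(98.50) = 421860.00 mm³
ΣAy_c = (7020.00)(97.50) + (3000.00)(12.00) = 720450.00 mm³
x_c = 421860.00 / 10020.00 = 42.10 mm
y_c = 720450.00 / 10020.00 = 71.90 mm

x_c = 42.10 mm, y_c = 71.90 mm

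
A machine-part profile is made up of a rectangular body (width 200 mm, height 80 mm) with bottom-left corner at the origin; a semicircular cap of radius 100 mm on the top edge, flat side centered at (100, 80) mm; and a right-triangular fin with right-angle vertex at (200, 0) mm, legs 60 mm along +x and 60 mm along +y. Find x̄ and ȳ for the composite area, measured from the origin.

x̄ = 106.45 mm, ȳ = 77.57 mm

rectangular body: A = 200 × 80 = 16000.00, centroid at (100.00, 40.00).
semicircular top: A = ½π·100² = 15707.96, centroid at (100.00, 122.44).
triangular fin: A = ½·60·60 = 1800.00, centroid at (220.00, 20.00).
ΣA = 33507.96 mm²
ΣAx̄ = (16000.00)(100.00) + (15707.96)(100.00) + (1800.00)(220.00) = 3566796.33 mm³
ΣAȳ = (16000.00)(40.00) + (15707.96)(122.44) + (1800.00)(20.00) = 2599303.73 mm³
x̄ = 3566796.33 / 33507.96 = 106.45 mm
ȳ = 2599303.73 / 33507.96 = 77.57 mm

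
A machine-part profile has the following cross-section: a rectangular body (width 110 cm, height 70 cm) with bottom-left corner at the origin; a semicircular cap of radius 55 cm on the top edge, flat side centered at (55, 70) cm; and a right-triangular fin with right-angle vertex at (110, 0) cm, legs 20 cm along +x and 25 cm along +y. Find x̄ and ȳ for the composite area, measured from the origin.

rectangular body: A = 110 × 70 = 7700.00, centroid at (55.00, 35.00).
semicircular top: A = ½π·55² = 4751.66, centroid at (55.00, 93.34).
triangular fin: A = ½·20·25 = 250.00, centroid at (116.67, 8.33).
ΣA = 12701.66 cm², ΣAx̄ = 714007.91 cm³, ΣAȳ = 715116.12 cm³.
x̄ = 714007.91/12701.66 = 56.21 cm; ȳ = 715116.12/12701.66 = 56.30 cm.

x̄ = 56.21 cm, ȳ = 56.30 cm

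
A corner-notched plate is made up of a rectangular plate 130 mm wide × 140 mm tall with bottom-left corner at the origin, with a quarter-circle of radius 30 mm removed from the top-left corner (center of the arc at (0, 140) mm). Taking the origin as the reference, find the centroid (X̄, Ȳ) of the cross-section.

plate: A = 130 × 140 = 18200.00, centroid at (65.00, 70.00).
removed quarter-circle: A = −¼π·30² = -706.86, centroid at (12.73, 127.27).
ΣA = 17493.14 mm²
ΣAX̄ = (18200.00)(65.00) + (-706.86)(12.73) = 1174000.00 mm³
ΣAȲ = (18200.00)(70.00) + (-706.86)(127.27) = 1184039.83 mm³
X̄ = 1174000.00 / 17493.14 = 67.11 mm
Ȳ = 1184039.83 / 17493.14 = 67.69 mm

X̄ = 67.11 mm, Ȳ = 67.69 mm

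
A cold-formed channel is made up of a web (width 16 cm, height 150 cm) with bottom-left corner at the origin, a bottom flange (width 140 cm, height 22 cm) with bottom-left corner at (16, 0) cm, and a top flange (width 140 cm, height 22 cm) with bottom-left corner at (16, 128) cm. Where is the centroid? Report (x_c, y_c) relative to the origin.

web: A = 16 × 150 = 2400.00, centroid at (8.00, 75.00).
bottom flange: A = 140 × 22 = 3080.00, centroid at (86.00, 11.00).
top flange: A = 140 × 22 = 3080.00, centroid at (86.00, 139.00).
ΣA = 8560.00 cm²
ΣAx_c = (2400.00)(8.00) + (3080.00)(86.00) + (3080.00)(86.00) = 548960.00 cm³
ΣAy_c = (2400.00)(75.00) + (3080.00)(11.00) + (3080.00)(139.00) = 642000.00 cm³
x_c = 548960.00 / 8560.00 = 64.13 cm
y_c = 642000.00 / 8560.00 = 75.00 cm

x_c = 64.13 cm, y_c = 75.00 cm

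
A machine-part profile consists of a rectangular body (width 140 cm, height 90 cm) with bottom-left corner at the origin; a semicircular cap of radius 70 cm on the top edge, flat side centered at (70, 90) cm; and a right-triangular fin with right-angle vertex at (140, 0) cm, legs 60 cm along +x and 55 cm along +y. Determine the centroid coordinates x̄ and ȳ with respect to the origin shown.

Part | A | x̄ᵢ | ȳᵢ | A·x̄ᵢ | A·ȳᵢ
rectangular body | 12600.00 | 70.00 | 45.00 | 882000.00 | 567000.00
semicircular top | 7696.90 | 70.00 | 119.71 | 538783.14 | 921387.85
triangular fin | 1650.00 | 160.00 | 18.33 | 264000.00 | 30250.00
Σ | 21946.90 |  |  | 1684783.14 | 1518637.85
x̄ = 1684783.14 / 21946.90 = 76.77 cm
ȳ = 1518637.85 / 21946.90 = 69.20 cm

x̄ = 76.77 cm, ȳ = 69.20 cm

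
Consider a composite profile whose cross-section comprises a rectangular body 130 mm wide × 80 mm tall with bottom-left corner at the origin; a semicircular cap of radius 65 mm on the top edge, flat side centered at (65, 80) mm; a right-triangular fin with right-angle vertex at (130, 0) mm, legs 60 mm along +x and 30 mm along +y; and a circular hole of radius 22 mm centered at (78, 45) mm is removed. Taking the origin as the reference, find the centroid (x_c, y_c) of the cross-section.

x_c = 68.46 mm, y_c = 65.22 mm

rectangular body: A = 130 × 80 = 10400.00, centroid at (65.00, 40.00).
semicircular top: A = ½π·65² = 6636.61, centroid at (65.00, 107.59).
triangular fin: A = ½·60·30 = 900.00, centroid at (150.00, 10.00).
hole: A = −π·22² = -1520.53, centroid at (78.00, 45.00).
ΣA = 16416.08 mm²
ΣAx_c = (10400.00)(65.00) + (6636.61)(65.00) + (900.00)(150.00) + (-1520.53)(78.00) = 1123778.54 mm³
ΣAy_c = (10400.00)(40.00) + (6636.61)(107.59) + (900.00)(10.00) + (-1520.53)(45.00) = 1070588.60 mm³
x_c = 1123778.54 / 16416.08 = 68.46 mm
y_c = 1070588.60 / 16416.08 = 65.22 mm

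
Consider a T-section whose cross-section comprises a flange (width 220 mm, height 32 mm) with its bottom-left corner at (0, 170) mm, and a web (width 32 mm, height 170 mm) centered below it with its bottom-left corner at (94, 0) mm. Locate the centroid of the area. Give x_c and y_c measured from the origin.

x_c = 110.00 mm, y_c = 141.97 mm

web: A = 32 × 170 = 5440.00, centroid at (110.00, 85.00).
flange: A = 220 × 32 = 7040.00, centroid at (110.00, 186.00).
ΣA = 12480.00 mm²
ΣAx_c = (5440.00)(110.00) + (7040.00)(110.00) = 1372800.00 mm³
ΣAy_c = (5440.00)(85.00) + (7040.00)(186.00) = 1771840.00 mm³
x_c = 1372800.00 / 12480.00 = 110.00 mm
y_c = 1771840.00 / 12480.00 = 141.97 mm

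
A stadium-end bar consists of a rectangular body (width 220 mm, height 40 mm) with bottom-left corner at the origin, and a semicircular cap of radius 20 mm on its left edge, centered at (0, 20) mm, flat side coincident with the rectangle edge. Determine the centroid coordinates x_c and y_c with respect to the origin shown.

x_c = 102.10 mm, y_c = 20.00 mm

rectangular body: A = 220 × 40 = 8800.00, centroid at (110.00, 20.00).
semicircular end: A = ½π·20² = 628.32, centroid at (-8.49, 20.00).
ΣA = 9428.32 mm², ΣAx_c = 962666.67 mm³, ΣAy_c = 188566.37 mm³.
x_c = 962666.67/9428.32 = 102.10 mm; y_c = 188566.37/9428.32 = 20.00 mm.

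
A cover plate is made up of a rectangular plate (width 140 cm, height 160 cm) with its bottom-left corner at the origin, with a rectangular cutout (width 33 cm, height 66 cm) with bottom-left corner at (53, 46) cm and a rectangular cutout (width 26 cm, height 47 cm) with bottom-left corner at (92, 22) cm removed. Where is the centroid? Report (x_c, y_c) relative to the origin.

plate: A = 140 × 160 = 22400.00, centroid at (70.00, 80.00).
hole 1: A = −(33 × 66) = -2178.00, centroid at (69.50, 79.00).
hole 2: A = −(26 × 47) = -1222.00, centroid at (105.00, 45.50).
ΣA = 19000.00 cm², ΣAx_c = 1288319.00 cm³, ΣAy_c = 1564337.00 cm³.
x_c = 1288319.00/19000.00 = 67.81 cm; y_c = 1564337.00/19000.00 = 82.33 cm.

x_c = 67.81 cm, y_c = 82.33 cm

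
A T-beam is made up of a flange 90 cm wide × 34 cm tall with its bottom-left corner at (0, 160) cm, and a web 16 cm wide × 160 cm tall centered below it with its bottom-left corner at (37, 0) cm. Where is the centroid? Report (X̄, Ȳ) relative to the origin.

web: A = 16 × 160 = 2560.00, centroid at (45.00, 80.00).
flange: A = 90 × 34 = 3060.00, centroid at (45.00, 177.00).
ΣA = 5620.00 cm², ΣAX̄ = 252900.00 cm³, ΣAȲ = 746420.00 cm³.
X̄ = 252900.00/5620.00 = 45.00 cm; Ȳ = 746420.00/5620.00 = 132.81 cm.

X̄ = 45.00 cm, Ȳ = 132.81 cm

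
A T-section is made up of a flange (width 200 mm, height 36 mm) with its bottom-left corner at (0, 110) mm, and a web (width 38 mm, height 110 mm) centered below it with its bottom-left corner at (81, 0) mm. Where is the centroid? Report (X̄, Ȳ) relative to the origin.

web: A = 38 × 110 = 4180.00, centroid at (100.00, 55.00).
flange: A = 200 × 36 = 7200.00, centroid at (100.00, 128.00).
ΣA = 11380.00 mm²
ΣAX̄ = (4180.00)(100.00) + (7200.00)(100.00) = 1138000.00 mm³
ΣAȲ = (4180.00)(55.00) + (7200.00)(128.00) = 1151500.00 mm³
X̄ = 1138000.00 / 11380.00 = 100.00 mm
Ȳ = 1151500.00 / 11380.00 = 101.19 mm

X̄ = 100.00 mm, Ȳ = 101.19 mm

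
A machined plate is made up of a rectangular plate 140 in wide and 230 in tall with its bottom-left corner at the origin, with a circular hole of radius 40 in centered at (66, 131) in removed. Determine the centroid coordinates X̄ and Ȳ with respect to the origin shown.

X̄ = 70.74 in, Ȳ = 112.04 in

plate: A = 140 × 230 = 32200.00, centroid at (70.00, 115.00).
hole: A = −π·40² = -5026.55, centroid at (66.00, 131.00).
ΣA = 27173.45 in², ΣAX̄ = 1922247.82 in³, ΣAȲ = 3044522.18 in³.
X̄ = 1922247.82/27173.45 = 70.74 in; Ȳ = 3044522.18/27173.45 = 112.04 in.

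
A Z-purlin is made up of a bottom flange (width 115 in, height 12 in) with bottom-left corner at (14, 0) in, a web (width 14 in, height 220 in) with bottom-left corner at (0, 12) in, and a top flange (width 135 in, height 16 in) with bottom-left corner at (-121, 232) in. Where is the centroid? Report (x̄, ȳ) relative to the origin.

x̄ = 0.71 in, ȳ = 136.32 in

bottom flange: A = 115 × 12 = 1380.00, centroid at (71.50, 6.00).
web: A = 14 × 220 = 3080.00, centroid at (7.00, 122.00).
top flange: A = 135 × 16 = 2160.00, centroid at (-53.50, 240.00).
ΣA = 6620.00 in²
ΣAx̄ = (1380.00)(71.50) + (3080.00)(7.00) + (2160.00)(-53.50) = 4670.00 in³
ΣAȳ = (1380.00)(6.00) + (3080.00)(122.00) + (2160.00)(240.00) = 902440.00 in³
x̄ = 4670.00 / 6620.00 = 0.71 in
ȳ = 902440.00 / 6620.00 = 136.32 in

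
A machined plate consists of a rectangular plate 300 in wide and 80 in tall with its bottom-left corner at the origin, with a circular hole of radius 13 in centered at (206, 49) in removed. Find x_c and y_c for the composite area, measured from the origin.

x_c = 148.73 in, y_c = 39.80 in

plate: A = 300 × 80 = 24000.00, centroid at (150.00, 40.00).
hole: A = −π·13² = -530.93, centroid at (206.00, 49.00).
ΣA = 23469.07 in²
ΣAx_c = (24000.00)(150.00) + (-530.93)(206.00) = 3490628.59 in³
ΣAy_c = (24000.00)(40.00) + (-530.93)(49.00) = 933984.47 in³
x_c = 3490628.59 / 23469.07 = 148.73 in
y_c = 933984.47 / 23469.07 = 39.80 in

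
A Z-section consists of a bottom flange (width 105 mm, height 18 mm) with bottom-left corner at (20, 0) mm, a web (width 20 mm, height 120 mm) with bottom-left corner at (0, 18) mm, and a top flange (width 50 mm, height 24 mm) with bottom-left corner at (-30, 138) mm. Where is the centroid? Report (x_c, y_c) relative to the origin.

bottom flange: A = 105 × 18 = 1890.00, centroid at (72.50, 9.00).
web: A = 20 × 120 = 2400.00, centroid at (10.00, 78.00).
top flange: A = 50 × 24 = 1200.00, centroid at (-5.00, 150.00).
ΣA = 5490.00 mm²
ΣAx_c = (1890.00)(72.50) + (2400.00)(10.00) + (1200.00)(-5.00) = 155025.00 mm³
ΣAy_c = (1890.00)(9.00) + (2400.00)(78.00) + (1200.00)(150.00) = 384210.00 mm³
x_c = 155025.00 / 5490.00 = 28.24 mm
y_c = 384210.00 / 5490.00 = 69.98 mm

x_c = 28.24 mm, y_c = 69.98 mm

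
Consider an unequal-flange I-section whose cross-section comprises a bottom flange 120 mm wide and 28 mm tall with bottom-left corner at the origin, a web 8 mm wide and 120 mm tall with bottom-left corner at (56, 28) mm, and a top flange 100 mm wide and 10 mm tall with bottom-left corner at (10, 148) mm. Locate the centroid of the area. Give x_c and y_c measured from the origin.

Part | A | x̄ᵢ | ȳᵢ | A·x̄ᵢ | A·ȳᵢ
bottom flange | 3360.00 | 60.00 | 14.00 | 201600.00 | 47040.00
web | 960.00 | 60.00 | 88.00 | 57600.00 | 84480.00
top flange | 1000.00 | 60.00 | 153.00 | 60000.00 | 153000.00
Σ | 5320.00 |  |  | 319200.00 | 284520.00
x_c = 319200.00 / 5320.00 = 60.00 mm
y_c = 284520.00 / 5320.00 = 53.48 mm

x_c = 60.00 mm, y_c = 53.48 mm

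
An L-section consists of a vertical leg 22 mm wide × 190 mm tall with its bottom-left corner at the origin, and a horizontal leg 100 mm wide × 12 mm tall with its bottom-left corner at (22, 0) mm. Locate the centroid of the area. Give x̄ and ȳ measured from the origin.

vertical leg: A = 22 × 190 = 4180.00, centroid at (11.00, 95.00).
horizontal leg: A = 100 × 12 = 1200.00, centroid at (72.00, 6.00).
ΣA = 5380.00 mm²
ΣAx̄ = (4180.00)(11.00) + (1200.00)(72.00) = 132380.00 mm³
ΣAȳ = (4180.00)(95.00) + (1200.00)(6.00) = 404300.00 mm³
x̄ = 132380.00 / 5380.00 = 24.61 mm
ȳ = 404300.00 / 5380.00 = 75.15 mm

x̄ = 24.61 mm, ȳ = 75.15 mm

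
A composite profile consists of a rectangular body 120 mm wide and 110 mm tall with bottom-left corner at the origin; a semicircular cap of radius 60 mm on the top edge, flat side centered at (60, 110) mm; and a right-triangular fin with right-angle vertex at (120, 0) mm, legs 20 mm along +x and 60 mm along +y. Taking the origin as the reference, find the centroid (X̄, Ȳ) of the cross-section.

X̄ = 62.06 mm, Ȳ = 77.31 mm

Part | A | x̄ᵢ | ȳᵢ | A·x̄ᵢ | A·ȳᵢ
rectangular body | 13200.00 | 60.00 | 55.00 | 792000.00 | 726000.00
semicircular top | 5654.87 | 60.00 | 135.46 | 339292.01 | 766035.35
triangular fin | 600.00 | 126.67 | 20.00 | 76000.00 | 12000.00
Σ | 19454.87 |  |  | 1207292.01 | 1504035.35
X̄ = 1207292.01 / 19454.87 = 62.06 mm
Ȳ = 1504035.35 / 19454.87 = 77.31 mm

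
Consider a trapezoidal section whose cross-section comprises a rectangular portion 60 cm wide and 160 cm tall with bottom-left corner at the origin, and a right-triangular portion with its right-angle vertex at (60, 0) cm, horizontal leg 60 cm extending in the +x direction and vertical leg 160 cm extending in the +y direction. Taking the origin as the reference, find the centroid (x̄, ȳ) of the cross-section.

Part | A | x̄ᵢ | ȳᵢ | A·x̄ᵢ | A·ȳᵢ
rectangular portion | 9600.00 | 30.00 | 80.00 | 288000.00 | 768000.00
triangular portion | 4800.00 | 80.00 | 53.33 | 384000.00 | 256000.00
Σ | 14400.00 |  |  | 672000.00 | 1024000.00
x̄ = 672000.00 / 14400.00 = 46.67 cm
ȳ = 1024000.00 / 14400.00 = 71.11 cm

x̄ = 46.67 cm, ȳ = 71.11 cm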